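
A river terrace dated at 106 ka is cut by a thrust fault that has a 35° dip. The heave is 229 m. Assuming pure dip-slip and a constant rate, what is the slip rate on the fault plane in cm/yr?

dip-slip = heave / cos(dip) = 229 m / cos(35°) = 279.6 m
rate = 279.6 m / 106 ka = 0.00264 m/yr = 0.264 cm/yr

0.264 cm/yr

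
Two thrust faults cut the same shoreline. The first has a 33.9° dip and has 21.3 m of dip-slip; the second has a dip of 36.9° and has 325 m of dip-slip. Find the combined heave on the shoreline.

heave_A = 21.3 × cos(33.9°) = 17.68 m
heave_B = 325 × cos(36.9°) = 259.9 m
total = 17.68 + 259.9 = 278 m

278 m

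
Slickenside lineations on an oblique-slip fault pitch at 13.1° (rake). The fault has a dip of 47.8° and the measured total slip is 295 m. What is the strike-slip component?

287 m

strike-slip = net slip × cos(rake) = 295 m × cos(13.1°) = 287 m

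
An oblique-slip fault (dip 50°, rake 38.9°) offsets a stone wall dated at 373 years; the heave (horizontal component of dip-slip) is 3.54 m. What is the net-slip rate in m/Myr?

23500 m/Myr

dip-slip = heave / cos(dip) = 3.54 / cos(50°) = 5.507 m
net slip = dip-slip / sin(rake) = 5.507 / sin(38.9°) = 8.770 m
rate = 8.770 m / 373 years = 0.0235 m/yr = 23500 m/Myr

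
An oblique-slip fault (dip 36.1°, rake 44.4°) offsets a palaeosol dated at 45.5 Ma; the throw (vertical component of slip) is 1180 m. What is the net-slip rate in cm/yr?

dip-slip = throw / sin(dip) = 1180 / sin(36.1°) = 2003 m
net slip = dip-slip / sin(rake) = 2003 / sin(44.4°) = 2862 m
rate = 2862 m / 45.5 Ma = 0.0000629 m/yr = 0.00629 cm/yr

0.00629 cm/yr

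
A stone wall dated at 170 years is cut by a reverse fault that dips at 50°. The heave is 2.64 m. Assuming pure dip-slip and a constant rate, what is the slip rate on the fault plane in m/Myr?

dip-slip = heave / cos(dip) = 2.64 m / cos(50°) = 4.107 m
rate = 4.107 m / 170 years = 0.0242 m/yr = 24200 m/Myr

24200 m/Myr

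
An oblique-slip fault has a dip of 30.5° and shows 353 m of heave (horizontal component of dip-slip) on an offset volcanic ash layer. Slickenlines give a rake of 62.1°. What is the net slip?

464 m

dip-slip = heave / cos(dip) = 353 / cos(30.5°) = 409.7 m
net slip = dip-slip / sin(rake) = 409.7 / sin(62.1°) = 464 m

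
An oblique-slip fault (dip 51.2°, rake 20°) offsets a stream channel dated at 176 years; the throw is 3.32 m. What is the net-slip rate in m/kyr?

70.8 m/kyr

dip-slip = throw / sin(dip) = 3.32 / sin(51.2°) = 4.260 m
net slip = dip-slip / sin(rake) = 4.260 / sin(20°) = 12.46 m
rate = 12.46 m / 176 years = 0.0708 m/yr = 70.8 m/kyr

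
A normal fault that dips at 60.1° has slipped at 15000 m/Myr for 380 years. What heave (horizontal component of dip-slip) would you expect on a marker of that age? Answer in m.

dip-slip = rate × time = 15000 m/Myr × 380 years = 5.700 m
heave = dip-slip × cos(dip) = 5.700 × cos(60.1°) = 2.84 m

2.84 m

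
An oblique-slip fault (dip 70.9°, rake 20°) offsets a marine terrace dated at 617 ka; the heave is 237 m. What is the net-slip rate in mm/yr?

3.43 mm/yr

dip-slip = heave / cos(dip) = 237 / cos(70.9°) = 724.3 m
net slip = dip-slip / sin(rake) = 724.3 / sin(20°) = 2118 m
rate = 2118 m / 617 ka = 0.00343 m/yr = 3.43 mm/yr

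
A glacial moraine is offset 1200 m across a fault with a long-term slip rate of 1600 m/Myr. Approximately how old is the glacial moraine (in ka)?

750 ka

age = offset / rate = 1200 m / (1600 m/Myr) = 750000 yr = 750 ka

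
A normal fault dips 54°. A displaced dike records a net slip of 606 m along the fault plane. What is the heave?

356 m

heave = dip-slip × cos(dip) = 606 m × cos(54°) = 356 m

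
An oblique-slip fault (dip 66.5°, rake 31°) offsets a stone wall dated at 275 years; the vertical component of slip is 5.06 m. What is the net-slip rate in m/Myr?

dip-slip = throw / sin(dip) = 5.06 / sin(66.5°) = 5.518 m
net slip = dip-slip / sin(rake) = 5.518 / sin(31°) = 10.71 m
rate = 10.71 m / 275 years = 0.0390 m/yr = 39000 m/Myr

39000 m/Myr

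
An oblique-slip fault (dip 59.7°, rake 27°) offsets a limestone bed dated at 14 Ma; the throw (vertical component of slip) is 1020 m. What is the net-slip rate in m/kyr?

dip-slip = throw / sin(dip) = 1020 / sin(59.7°) = 1181 m
net slip = dip-slip / sin(rake) = 1181 / sin(27°) = 2602 m
rate = 2602 m / 14 Ma = 0.000186 m/yr = 0.186 m/kyr

0.186 m/kyr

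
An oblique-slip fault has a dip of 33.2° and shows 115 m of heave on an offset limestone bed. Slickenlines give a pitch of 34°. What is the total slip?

246 m

dip-slip = heave / cos(dip) = 115 / cos(33.2°) = 137.4 m
net slip = dip-slip / sin(rake) = 137.4 / sin(34°) = 246 m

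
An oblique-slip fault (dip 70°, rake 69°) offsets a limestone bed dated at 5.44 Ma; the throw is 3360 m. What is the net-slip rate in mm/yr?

0.704 mm/yr

dip-slip = throw / sin(dip) = 3360 / sin(70°) = 3576 m
net slip = dip-slip / sin(rake) = 3576 / sin(69°) = 3830 m
rate = 3830 m / 5.44 Ma = 0.000704 m/yr = 0.704 mm/yr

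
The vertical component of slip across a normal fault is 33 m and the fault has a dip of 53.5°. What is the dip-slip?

dip-slip = throw / sin(dip) = 33 / sin(53.5°) = 41.1 m

41.1 m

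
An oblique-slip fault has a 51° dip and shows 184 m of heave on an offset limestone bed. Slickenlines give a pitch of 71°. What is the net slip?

dip-slip = heave / cos(dip) = 184 / cos(51°) = 292.4 m
net slip = dip-slip / sin(rake) = 292.4 / sin(71°) = 309 m

309 m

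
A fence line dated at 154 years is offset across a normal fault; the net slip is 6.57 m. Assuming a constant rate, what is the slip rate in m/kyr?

rate = 6.57 m / 154 years = 0.0427 m/yr = 42.7 m/kyr

42.7 m/kyr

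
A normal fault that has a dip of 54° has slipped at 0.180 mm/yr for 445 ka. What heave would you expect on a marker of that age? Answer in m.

47.1 m

dip-slip = rate × time = 0.180 mm/yr × 445 ka = 80.10 m
heave = dip-slip × cos(dip) = 80.10 × cos(54°) = 47.1 m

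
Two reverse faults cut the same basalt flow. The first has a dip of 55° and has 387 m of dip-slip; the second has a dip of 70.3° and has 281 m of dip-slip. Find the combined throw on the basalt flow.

582 m

throw_A = 387 × sin(55°) = 317 m
throw_B = 281 × sin(70.3°) = 264.6 m
total = 317 + 264.6 = 582 m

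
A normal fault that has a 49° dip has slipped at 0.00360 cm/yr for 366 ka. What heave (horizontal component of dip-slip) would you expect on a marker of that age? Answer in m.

8.64 m

dip-slip = rate × time = 0.00360 cm/yr × 366 ka = 13.18 m
heave = dip-slip × cos(dip) = 13.18 × cos(49°) = 8.64 m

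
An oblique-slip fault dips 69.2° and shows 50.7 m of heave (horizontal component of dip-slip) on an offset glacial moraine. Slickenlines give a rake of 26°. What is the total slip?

326 m

dip-slip = heave / cos(dip) = 50.7 / cos(69.2°) = 142.8 m
net slip = dip-slip / sin(rake) = 142.8 / sin(26°) = 326 m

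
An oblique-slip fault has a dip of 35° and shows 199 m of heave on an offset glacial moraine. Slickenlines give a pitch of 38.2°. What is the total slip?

dip-slip = heave / cos(dip) = 199 / cos(35°) = 242.9 m
net slip = dip-slip / sin(rake) = 242.9 / sin(38.2°) = 393 m

393 m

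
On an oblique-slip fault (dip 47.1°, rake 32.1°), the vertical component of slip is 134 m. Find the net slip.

344 m

dip-slip = throw / sin(dip) = 134 / sin(47.1°) = 182.9 m
net slip = dip-slip / sin(rake) = 182.9 / sin(32.1°) = 344 m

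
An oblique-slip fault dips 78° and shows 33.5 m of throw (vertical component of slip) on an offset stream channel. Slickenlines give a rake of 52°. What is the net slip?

43.5 m

dip-slip = throw / sin(dip) = 33.5 / sin(78°) = 34.25 m
net slip = dip-slip / sin(rake) = 34.25 / sin(52°) = 43.5 m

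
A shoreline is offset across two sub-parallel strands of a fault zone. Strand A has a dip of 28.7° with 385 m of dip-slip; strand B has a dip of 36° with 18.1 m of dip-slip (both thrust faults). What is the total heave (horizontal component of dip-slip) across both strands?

heave_A = 385 × cos(28.7°) = 337.7 m
heave_B = 18.1 × cos(36°) = 14.64 m
total = 337.7 + 14.64 = 352 m

352 m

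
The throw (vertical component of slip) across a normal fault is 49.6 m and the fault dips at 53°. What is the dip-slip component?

62.1 m

dip-slip = throw / sin(dip) = 49.6 / sin(53°) = 62.1 m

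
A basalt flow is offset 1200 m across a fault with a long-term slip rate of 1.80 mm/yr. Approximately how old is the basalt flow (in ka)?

667 ka

age = offset / rate = 1200 m / (1.80 mm/yr) = 667000 yr = 667 ka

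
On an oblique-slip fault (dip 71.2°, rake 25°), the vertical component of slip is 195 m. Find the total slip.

487 m

dip-slip = throw / sin(dip) = 195 / sin(71.2°) = 206 m
net slip = dip-slip / sin(rake) = 206 / sin(25°) = 487 m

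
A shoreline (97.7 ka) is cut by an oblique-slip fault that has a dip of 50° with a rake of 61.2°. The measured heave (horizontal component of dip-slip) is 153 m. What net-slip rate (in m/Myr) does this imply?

2780 m/Myr

dip-slip = heave / cos(dip) = 153 / cos(50°) = 238 m
net slip = dip-slip / sin(rake) = 238 / sin(61.2°) = 271.6 m
rate = 271.6 m / 97.7 ka = 0.00278 m/yr = 2780 m/Myr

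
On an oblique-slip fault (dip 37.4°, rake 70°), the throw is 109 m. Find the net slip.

191 m

dip-slip = throw / sin(dip) = 109 / sin(37.4°) = 179.5 m
net slip = dip-slip / sin(rake) = 179.5 / sin(70°) = 191 m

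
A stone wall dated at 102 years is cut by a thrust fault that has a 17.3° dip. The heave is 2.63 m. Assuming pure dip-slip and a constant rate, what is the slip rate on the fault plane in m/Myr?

dip-slip = heave / cos(dip) = 2.63 m / cos(17.3°) = 2.755 m
rate = 2.755 m / 102 years = 0.0270 m/yr = 27000 m/Myr

27000 m/Myr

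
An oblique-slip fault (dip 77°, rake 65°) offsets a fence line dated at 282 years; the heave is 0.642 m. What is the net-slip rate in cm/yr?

1.12 cm/yr

dip-slip = heave / cos(dip) = 0.642 / cos(77°) = 2.854 m
net slip = dip-slip / sin(rake) = 2.854 / sin(65°) = 3.149 m
rate = 3.149 m / 282 years = 0.0112 m/yr = 1.12 cm/yr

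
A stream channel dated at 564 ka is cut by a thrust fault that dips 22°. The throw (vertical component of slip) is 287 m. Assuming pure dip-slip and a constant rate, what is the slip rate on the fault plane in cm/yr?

dip-slip = throw / sin(dip) = 287 m / sin(22°) = 766.1 m
rate = 766.1 m / 564 ka = 0.00136 m/yr = 0.136 cm/yr

0.136 cm/yr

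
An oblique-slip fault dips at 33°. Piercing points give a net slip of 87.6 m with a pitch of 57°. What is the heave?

dip-slip = net slip × sin(rake) = 87.6 m × sin(57°) = 73.47 m
heave = dip-slip × cos(dip) = 73.47 × cos(33°) = 61.6 m

61.6 m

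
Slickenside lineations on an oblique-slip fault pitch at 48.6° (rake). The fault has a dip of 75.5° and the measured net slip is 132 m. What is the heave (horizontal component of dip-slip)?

dip-slip = net slip × sin(rake) = 132 m × sin(48.6°) = 99.01 m
heave = dip-slip × cos(dip) = 99.01 × cos(75.5°) = 24.8 m

24.8 m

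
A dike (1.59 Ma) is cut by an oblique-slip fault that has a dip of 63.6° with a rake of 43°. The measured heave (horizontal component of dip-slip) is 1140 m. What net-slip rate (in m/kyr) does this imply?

dip-slip = heave / cos(dip) = 1140 / cos(63.6°) = 2564 m
net slip = dip-slip / sin(rake) = 2564 / sin(43°) = 3759 m
rate = 3759 m / 1.59 Ma = 0.00236 m/yr = 2.36 m/kyr

2.36 m/kyr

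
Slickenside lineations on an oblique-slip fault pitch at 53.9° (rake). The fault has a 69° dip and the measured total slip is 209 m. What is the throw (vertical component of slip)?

158 m

dip-slip = net slip × sin(rake) = 209 m × sin(53.9°) = 168.9 m
throw = dip-slip × sin(dip) = 168.9 × sin(69°) = 158 m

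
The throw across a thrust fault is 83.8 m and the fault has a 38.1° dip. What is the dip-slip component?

136 m

dip-slip = throw / sin(dip) = 83.8 / sin(38.1°) = 136 m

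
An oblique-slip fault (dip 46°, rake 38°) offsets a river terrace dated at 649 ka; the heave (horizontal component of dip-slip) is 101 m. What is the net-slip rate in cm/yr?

0.0364 cm/yr

dip-slip = heave / cos(dip) = 101 / cos(46°) = 145.4 m
net slip = dip-slip / sin(rake) = 145.4 / sin(38°) = 236.2 m
rate = 236.2 m / 649 ka = 0.000364 m/yr = 0.0364 cm/yr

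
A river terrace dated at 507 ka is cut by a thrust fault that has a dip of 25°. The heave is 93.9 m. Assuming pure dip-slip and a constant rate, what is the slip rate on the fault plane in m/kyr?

dip-slip = heave / cos(dip) = 93.9 m / cos(25°) = 103.6 m
rate = 103.6 m / 507 ka = 0.000204 m/yr = 0.204 m/kyr

0.204 m/kyr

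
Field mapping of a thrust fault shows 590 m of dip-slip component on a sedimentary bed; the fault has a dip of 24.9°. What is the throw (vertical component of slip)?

248 m

throw = dip-slip × sin(dip) = 590 m × sin(24.9°) = 248 m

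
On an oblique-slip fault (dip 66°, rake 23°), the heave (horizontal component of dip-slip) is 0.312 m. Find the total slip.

1.96 m

dip-slip = heave / cos(dip) = 0.312 / cos(66°) = 0.7671 m
net slip = dip-slip / sin(rake) = 0.7671 / sin(23°) = 1.96 m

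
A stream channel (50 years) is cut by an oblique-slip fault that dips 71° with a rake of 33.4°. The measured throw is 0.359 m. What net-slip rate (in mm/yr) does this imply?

dip-slip = throw / sin(dip) = 0.359 / sin(71°) = 0.3797 m
net slip = dip-slip / sin(rake) = 0.3797 / sin(33.4°) = 0.6897 m
rate = 0.6897 m / 50 years = 0.0138 m/yr = 13.8 mm/yr

13.8 mm/yr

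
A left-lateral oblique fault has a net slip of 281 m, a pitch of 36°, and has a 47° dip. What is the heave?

dip-slip = net slip × sin(rake) = 281 m × sin(36°) = 165.2 m
heave = dip-slip × cos(dip) = 165.2 × cos(47°) = 113 m

113 m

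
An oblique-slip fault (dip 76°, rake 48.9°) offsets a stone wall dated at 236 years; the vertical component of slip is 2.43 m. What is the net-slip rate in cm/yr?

1.41 cm/yr

dip-slip = throw / sin(dip) = 2.43 / sin(76°) = 2.504 m
net slip = dip-slip / sin(rake) = 2.504 / sin(48.9°) = 3.323 m
rate = 3.323 m / 236 years = 0.0141 m/yr = 1.41 cm/yr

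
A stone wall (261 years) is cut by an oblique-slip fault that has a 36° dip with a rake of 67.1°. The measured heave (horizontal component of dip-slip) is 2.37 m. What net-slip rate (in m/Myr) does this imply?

12200 m/Myr

dip-slip = heave / cos(dip) = 2.37 / cos(36°) = 2.929 m
net slip = dip-slip / sin(rake) = 2.929 / sin(67.1°) = 3.180 m
rate = 3.180 m / 261 years = 0.0122 m/yr = 12200 m/Myr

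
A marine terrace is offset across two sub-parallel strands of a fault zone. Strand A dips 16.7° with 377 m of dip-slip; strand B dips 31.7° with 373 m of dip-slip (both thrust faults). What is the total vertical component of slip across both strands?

throw_A = 377 × sin(16.7°) = 108.3 m
throw_B = 373 × sin(31.7°) = 196 m
total = 108.3 + 196 = 304 m

304 m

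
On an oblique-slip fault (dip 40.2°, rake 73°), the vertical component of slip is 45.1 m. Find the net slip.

dip-slip = throw / sin(dip) = 45.1 / sin(40.2°) = 69.87 m
net slip = dip-slip / sin(rake) = 69.87 / sin(73°) = 73.1 m

73.1 m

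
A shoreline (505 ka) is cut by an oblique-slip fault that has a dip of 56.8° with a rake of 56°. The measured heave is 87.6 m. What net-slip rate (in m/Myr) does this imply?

dip-slip = heave / cos(dip) = 87.6 / cos(56.8°) = 160 m
net slip = dip-slip / sin(rake) = 160 / sin(56°) = 193 m
rate = 193 m / 505 ka = 0.000382 m/yr = 382 m/Myr

382 m/Myr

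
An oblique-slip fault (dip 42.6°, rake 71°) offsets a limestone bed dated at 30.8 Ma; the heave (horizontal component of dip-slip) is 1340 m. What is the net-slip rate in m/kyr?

dip-slip = heave / cos(dip) = 1340 / cos(42.6°) = 1820 m
net slip = dip-slip / sin(rake) = 1820 / sin(71°) = 1925 m
rate = 1925 m / 30.8 Ma = 0.0000625 m/yr = 0.0625 m/kyr

0.0625 m/kyr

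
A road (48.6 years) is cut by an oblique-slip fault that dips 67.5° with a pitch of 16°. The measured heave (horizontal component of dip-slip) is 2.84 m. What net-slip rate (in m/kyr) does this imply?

554 m/kyr

dip-slip = heave / cos(dip) = 2.84 / cos(67.5°) = 7.421 m
net slip = dip-slip / sin(rake) = 7.421 / sin(16°) = 26.92 m
rate = 26.92 m / 48.6 years = 0.554 m/yr = 554 m/kyr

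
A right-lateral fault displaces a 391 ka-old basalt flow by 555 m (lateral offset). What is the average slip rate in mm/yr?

rate = 555 m / 391 ka = 0.00142 m/yr = 1.42 mm/yr

1.42 mm/yr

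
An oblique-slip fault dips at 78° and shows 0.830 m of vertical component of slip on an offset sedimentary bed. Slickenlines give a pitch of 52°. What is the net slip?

1.08 m

dip-slip = throw / sin(dip) = 0.830 / sin(78°) = 0.8485 m
net slip = dip-slip / sin(rake) = 0.8485 / sin(52°) = 1.08 m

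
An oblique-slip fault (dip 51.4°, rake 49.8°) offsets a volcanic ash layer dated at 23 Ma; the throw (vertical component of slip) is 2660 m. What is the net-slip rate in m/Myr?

194 m/Myr

dip-slip = throw / sin(dip) = 2660 / sin(51.4°) = 3404 m
net slip = dip-slip / sin(rake) = 3404 / sin(49.8°) = 4456 m
rate = 4456 m / 23 Ma = 0.000194 m/yr = 194 m/Myr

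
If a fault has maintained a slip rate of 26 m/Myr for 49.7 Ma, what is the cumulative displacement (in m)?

slip = rate × time = 26 m/Myr × 49.7 Ma = 1290 m

1290 m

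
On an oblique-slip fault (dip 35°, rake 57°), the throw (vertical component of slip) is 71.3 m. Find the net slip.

dip-slip = throw / sin(dip) = 71.3 / sin(35°) = 124.3 m
net slip = dip-slip / sin(rake) = 124.3 / sin(57°) = 148 m

148 m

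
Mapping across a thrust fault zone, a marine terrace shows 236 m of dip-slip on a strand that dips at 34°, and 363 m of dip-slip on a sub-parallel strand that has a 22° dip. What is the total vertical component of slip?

268 m

throw_A = 236 × sin(34°) = 132 m
throw_B = 363 × sin(22°) = 136 m
total = 132 + 136 = 268 m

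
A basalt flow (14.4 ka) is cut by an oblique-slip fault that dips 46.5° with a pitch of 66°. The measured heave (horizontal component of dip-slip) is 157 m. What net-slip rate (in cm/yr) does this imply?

dip-slip = heave / cos(dip) = 157 / cos(46.5°) = 228.1 m
net slip = dip-slip / sin(rake) = 228.1 / sin(66°) = 249.7 m
rate = 249.7 m / 14.4 ka = 0.0173 m/yr = 1.73 cm/yr

1.73 cm/yr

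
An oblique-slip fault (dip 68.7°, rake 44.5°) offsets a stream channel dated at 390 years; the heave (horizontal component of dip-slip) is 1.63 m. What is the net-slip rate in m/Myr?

16400 m/Myr

dip-slip = heave / cos(dip) = 1.63 / cos(68.7°) = 4.487 m
net slip = dip-slip / sin(rake) = 4.487 / sin(44.5°) = 6.402 m
rate = 6.402 m / 390 years = 0.0164 m/yr = 16400 m/Myr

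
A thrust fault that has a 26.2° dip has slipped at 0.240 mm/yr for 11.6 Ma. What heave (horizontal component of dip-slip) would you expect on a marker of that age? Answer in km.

2.50 km

dip-slip = rate × time = 0.240 mm/yr × 11.6 Ma = 2784 m
heave = dip-slip × cos(dip) = 2784 × cos(26.2°) = 2500 m = 2.50 km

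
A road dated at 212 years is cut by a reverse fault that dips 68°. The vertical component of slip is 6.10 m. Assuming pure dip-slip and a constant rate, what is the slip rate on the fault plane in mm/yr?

dip-slip = throw / sin(dip) = 6.10 m / sin(68°) = 6.579 m
rate = 6.579 m / 212 years = 0.0310 m/yr = 31 mm/yr

31 mm/yr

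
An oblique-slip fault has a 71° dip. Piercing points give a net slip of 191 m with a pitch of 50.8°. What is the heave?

48.2 m

dip-slip = net slip × sin(rake) = 191 m × sin(50.8°) = 148 m
heave = dip-slip × cos(dip) = 148 × cos(71°) = 48.2 m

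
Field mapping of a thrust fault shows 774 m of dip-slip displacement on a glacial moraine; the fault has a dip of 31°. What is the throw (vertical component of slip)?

399 m

throw = dip-slip × sin(dip) = 774 m × sin(31°) = 399 m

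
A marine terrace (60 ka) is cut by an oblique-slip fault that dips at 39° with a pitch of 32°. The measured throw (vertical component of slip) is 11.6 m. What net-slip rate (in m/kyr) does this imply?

dip-slip = throw / sin(dip) = 11.6 / sin(39°) = 18.43 m
net slip = dip-slip / sin(rake) = 18.43 / sin(32°) = 34.78 m
rate = 34.78 m / 60 ka = 0.000580 m/yr = 0.580 m/kyr

0.580 m/kyr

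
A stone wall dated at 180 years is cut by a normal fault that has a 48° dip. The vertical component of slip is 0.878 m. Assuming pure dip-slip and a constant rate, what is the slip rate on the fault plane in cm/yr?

0.656 cm/yr

dip-slip = throw / sin(dip) = 0.878 m / sin(48°) = 1.181 m
rate = 1.181 m / 180 years = 0.00656 m/yr = 0.656 cm/yr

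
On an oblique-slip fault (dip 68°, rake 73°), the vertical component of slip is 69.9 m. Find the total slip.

dip-slip = throw / sin(dip) = 69.9 / sin(68°) = 75.39 m
net slip = dip-slip / sin(rake) = 75.39 / sin(73°) = 78.8 m

78.8 m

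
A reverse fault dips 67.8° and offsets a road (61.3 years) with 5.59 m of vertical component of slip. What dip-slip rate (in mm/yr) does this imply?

dip-slip = throw / sin(dip) = 5.59 m / sin(67.8°) = 6.038 m
rate = 6.038 m / 61.3 years = 0.0985 m/yr = 98.5 mm/yr

98.5 mm/yr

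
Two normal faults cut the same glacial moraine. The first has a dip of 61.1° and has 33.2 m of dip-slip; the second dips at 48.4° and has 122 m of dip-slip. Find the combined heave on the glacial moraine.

97 m

heave_A = 33.2 × cos(61.1°) = 16.04 m
heave_B = 122 × cos(48.4°) = 81 m
total = 16.04 + 81 = 97 m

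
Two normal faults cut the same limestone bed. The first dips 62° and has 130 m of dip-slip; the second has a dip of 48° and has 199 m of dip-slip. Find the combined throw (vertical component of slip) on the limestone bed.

throw_A = 130 × sin(62°) = 114.8 m
throw_B = 199 × sin(48°) = 147.9 m
total = 114.8 + 147.9 = 263 m

263 m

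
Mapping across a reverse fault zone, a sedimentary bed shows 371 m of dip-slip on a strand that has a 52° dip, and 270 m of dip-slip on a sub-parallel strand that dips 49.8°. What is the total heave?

403 m

heave_A = 371 × cos(52°) = 228.4 m
heave_B = 270 × cos(49.8°) = 174.3 m
total = 228.4 + 174.3 = 403 m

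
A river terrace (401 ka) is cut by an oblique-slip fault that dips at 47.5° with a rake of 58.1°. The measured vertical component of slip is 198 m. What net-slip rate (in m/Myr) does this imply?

789 m/Myr

dip-slip = throw / sin(dip) = 198 / sin(47.5°) = 268.6 m
net slip = dip-slip / sin(rake) = 268.6 / sin(58.1°) = 316.3 m
rate = 316.3 m / 401 ka = 0.000789 m/yr = 789 m/Myr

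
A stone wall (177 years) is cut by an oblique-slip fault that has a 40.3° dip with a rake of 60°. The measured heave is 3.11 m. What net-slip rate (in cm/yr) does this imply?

dip-slip = heave / cos(dip) = 3.11 / cos(40.3°) = 4.078 m
net slip = dip-slip / sin(rake) = 4.078 / sin(60°) = 4.709 m
rate = 4.709 m / 177 years = 0.0266 m/yr = 2.66 cm/yr

2.66 cm/yr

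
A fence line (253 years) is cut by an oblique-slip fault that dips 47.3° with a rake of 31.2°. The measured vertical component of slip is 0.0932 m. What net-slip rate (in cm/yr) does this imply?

0.0968 cm/yr

dip-slip = throw / sin(dip) = 0.0932 / sin(47.3°) = 0.1268 m
net slip = dip-slip / sin(rake) = 0.1268 / sin(31.2°) = 0.2448 m
rate = 0.2448 m / 253 years = 0.000968 m/yr = 0.0968 cm/yr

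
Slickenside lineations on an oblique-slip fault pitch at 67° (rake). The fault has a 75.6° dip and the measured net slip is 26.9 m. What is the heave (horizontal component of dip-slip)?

dip-slip = net slip × sin(rake) = 26.9 m × sin(67°) = 24.76 m
heave = dip-slip × cos(dip) = 24.76 × cos(75.6°) = 6.16 m

6.16 m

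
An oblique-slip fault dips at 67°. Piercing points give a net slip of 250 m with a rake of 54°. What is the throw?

186 m

dip-slip = net slip × sin(rake) = 250 m × sin(54°) = 202.3 m
throw = dip-slip × sin(dip) = 202.3 × sin(67°) = 186 m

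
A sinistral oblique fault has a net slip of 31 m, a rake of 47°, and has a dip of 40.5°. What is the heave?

dip-slip = net slip × sin(rake) = 31 m × sin(47°) = 22.67 m
heave = dip-slip × cos(dip) = 22.67 × cos(40.5°) = 17.2 m

17.2 m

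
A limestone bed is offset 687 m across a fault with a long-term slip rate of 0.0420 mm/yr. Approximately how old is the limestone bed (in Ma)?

age = offset / rate = 687 m / (0.0420 mm/yr) = 1.64e+07 yr = 16.4 Ma

16.4 Ma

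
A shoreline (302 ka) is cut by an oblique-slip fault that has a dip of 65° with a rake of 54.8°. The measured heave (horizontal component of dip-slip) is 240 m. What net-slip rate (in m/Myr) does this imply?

dip-slip = heave / cos(dip) = 240 / cos(65°) = 567.9 m
net slip = dip-slip / sin(rake) = 567.9 / sin(54.8°) = 695 m
rate = 695 m / 302 ka = 0.00230 m/yr = 2300 m/Myr

2300 m/Myr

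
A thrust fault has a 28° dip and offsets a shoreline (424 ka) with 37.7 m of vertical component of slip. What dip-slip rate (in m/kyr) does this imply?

0.189 m/kyr

dip-slip = throw / sin(dip) = 37.7 m / sin(28°) = 80.30 m
rate = 80.30 m / 424 ka = 0.000189 m/yr = 0.189 m/kyr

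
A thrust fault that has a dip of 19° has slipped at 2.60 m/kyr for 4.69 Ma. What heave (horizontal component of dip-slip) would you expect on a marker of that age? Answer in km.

dip-slip = rate × time = 2.60 m/kyr × 4.69 Ma = 12190 m
heave = dip-slip × cos(dip) = 12190 × cos(19°) = 11500 m = 11.5 km

11.5 km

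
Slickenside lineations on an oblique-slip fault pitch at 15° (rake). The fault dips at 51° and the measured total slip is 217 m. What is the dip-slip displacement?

56.2 m

dip-slip = net slip × sin(rake) = 217 m × sin(15°) = 56.2 m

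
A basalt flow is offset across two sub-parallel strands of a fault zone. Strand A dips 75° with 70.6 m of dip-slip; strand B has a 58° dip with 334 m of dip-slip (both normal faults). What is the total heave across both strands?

heave_A = 70.6 × cos(75°) = 18.27 m
heave_B = 334 × cos(58°) = 177 m
total = 18.27 + 177 = 195 m

195 m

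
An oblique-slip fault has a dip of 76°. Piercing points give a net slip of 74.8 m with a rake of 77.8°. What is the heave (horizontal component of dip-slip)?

17.7 m

dip-slip = net slip × sin(rake) = 74.8 m × sin(77.8°) = 73.11 m
heave = dip-slip × cos(dip) = 73.11 × cos(76°) = 17.7 m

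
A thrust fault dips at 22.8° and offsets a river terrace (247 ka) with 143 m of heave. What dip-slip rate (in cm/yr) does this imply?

dip-slip = heave / cos(dip) = 143 m / cos(22.8°) = 155.1 m
rate = 155.1 m / 247 ka = 0.000628 m/yr = 0.0628 cm/yr

0.0628 cm/yr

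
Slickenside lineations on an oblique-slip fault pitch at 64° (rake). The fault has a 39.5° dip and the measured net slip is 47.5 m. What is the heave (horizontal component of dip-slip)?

32.9 m

dip-slip = net slip × sin(rake) = 47.5 m × sin(64°) = 42.69 m
heave = dip-slip × cos(dip) = 42.69 × cos(39.5°) = 32.9 m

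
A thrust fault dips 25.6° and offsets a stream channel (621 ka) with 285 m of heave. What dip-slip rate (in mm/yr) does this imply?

dip-slip = heave / cos(dip) = 285 m / cos(25.6°) = 316 m
rate = 316 m / 621 ka = 0.000509 m/yr = 0.509 mm/yr

0.509 mm/yr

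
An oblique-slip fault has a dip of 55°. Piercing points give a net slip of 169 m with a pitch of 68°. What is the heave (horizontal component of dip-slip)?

89.9 m

dip-slip = net slip × sin(rake) = 169 m × sin(68°) = 156.7 m
heave = dip-slip × cos(dip) = 156.7 × cos(55°) = 89.9 m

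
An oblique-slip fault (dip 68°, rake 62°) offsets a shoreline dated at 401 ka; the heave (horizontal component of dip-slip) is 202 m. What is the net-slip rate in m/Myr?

dip-slip = heave / cos(dip) = 202 / cos(68°) = 539.2 m
net slip = dip-slip / sin(rake) = 539.2 / sin(62°) = 610.7 m
rate = 610.7 m / 401 ka = 0.00152 m/yr = 1520 m/Myr

1520 m/Myr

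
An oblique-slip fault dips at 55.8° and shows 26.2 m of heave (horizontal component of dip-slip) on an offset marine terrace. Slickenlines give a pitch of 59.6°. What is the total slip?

54 m

dip-slip = heave / cos(dip) = 26.2 / cos(55.8°) = 46.61 m
net slip = dip-slip / sin(rake) = 46.61 / sin(59.6°) = 54 m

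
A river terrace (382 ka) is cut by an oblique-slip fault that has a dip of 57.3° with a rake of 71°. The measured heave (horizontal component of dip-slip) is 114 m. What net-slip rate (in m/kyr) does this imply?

dip-slip = heave / cos(dip) = 114 / cos(57.3°) = 211 m
net slip = dip-slip / sin(rake) = 211 / sin(71°) = 223.2 m
rate = 223.2 m / 382 ka = 0.000584 m/yr = 0.584 m/kyr

0.584 m/kyr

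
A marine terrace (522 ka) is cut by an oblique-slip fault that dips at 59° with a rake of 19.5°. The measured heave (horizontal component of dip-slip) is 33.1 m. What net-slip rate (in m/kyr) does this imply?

0.369 m/kyr

dip-slip = heave / cos(dip) = 33.1 / cos(59°) = 64.27 m
net slip = dip-slip / sin(rake) = 64.27 / sin(19.5°) = 192.5 m
rate = 192.5 m / 522 ka = 0.000369 m/yr = 0.369 m/kyr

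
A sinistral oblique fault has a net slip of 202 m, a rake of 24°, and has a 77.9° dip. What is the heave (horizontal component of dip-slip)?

17.2 m

dip-slip = net slip × sin(rake) = 202 m × sin(24°) = 82.16 m
heave = dip-slip × cos(dip) = 82.16 × cos(77.9°) = 17.2 m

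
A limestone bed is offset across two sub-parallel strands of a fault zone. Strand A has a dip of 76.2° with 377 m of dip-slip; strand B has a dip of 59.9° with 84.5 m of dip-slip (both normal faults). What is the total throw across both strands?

throw_A = 377 × sin(76.2°) = 366.1 m
throw_B = 84.5 × sin(59.9°) = 73.11 m
total = 366.1 + 73.11 = 439 m

439 m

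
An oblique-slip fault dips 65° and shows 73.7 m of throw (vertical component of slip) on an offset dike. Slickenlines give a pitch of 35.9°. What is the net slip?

dip-slip = throw / sin(dip) = 73.7 / sin(65°) = 81.32 m
net slip = dip-slip / sin(rake) = 81.32 / sin(35.9°) = 139 m

139 m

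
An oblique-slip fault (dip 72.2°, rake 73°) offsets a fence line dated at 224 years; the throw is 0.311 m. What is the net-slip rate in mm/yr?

dip-slip = throw / sin(dip) = 0.311 / sin(72.2°) = 0.3266 m
net slip = dip-slip / sin(rake) = 0.3266 / sin(73°) = 0.3416 m
rate = 0.3416 m / 224 years = 0.00152 m/yr = 1.52 mm/yr

1.52 mm/yr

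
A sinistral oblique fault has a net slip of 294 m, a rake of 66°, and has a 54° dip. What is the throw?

dip-slip = net slip × sin(rake) = 294 m × sin(66°) = 268.6 m
throw = dip-slip × sin(dip) = 268.6 × sin(54°) = 217 m

217 m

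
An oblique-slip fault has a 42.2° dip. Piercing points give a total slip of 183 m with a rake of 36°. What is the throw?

72.3 m

dip-slip = net slip × sin(rake) = 183 m × sin(36°) = 107.6 m
throw = dip-slip × sin(dip) = 107.6 × sin(42.2°) = 72.3 m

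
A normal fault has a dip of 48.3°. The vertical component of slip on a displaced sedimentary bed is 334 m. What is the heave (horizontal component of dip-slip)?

heave = throw / tan(dip) = 334 / tan(48.3°) = 298 m

298 m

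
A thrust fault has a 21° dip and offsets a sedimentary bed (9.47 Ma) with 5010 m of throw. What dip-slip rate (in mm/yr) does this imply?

dip-slip = throw / sin(dip) = 5010 m / sin(21°) = 13980 m
rate = 13980 m / 9.47 Ma = 0.00148 m/yr = 1.48 mm/yr

1.48 mm/yr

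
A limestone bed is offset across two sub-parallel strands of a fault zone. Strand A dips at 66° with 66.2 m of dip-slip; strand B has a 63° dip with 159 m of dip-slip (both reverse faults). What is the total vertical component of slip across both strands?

202 m

throw_A = 66.2 × sin(66°) = 60.48 m
throw_B = 159 × sin(63°) = 141.7 m
total = 60.48 + 141.7 = 202 m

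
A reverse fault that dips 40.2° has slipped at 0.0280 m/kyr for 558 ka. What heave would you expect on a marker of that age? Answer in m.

11.9 m

dip-slip = rate × time = 0.0280 m/kyr × 558 ka = 15.62 m
heave = dip-slip × cos(dip) = 15.62 × cos(40.2°) = 11.9 m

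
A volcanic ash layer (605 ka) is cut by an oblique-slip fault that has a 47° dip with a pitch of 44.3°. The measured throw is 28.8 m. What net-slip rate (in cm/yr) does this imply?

0.00932 cm/yr

dip-slip = throw / sin(dip) = 28.8 / sin(47°) = 39.38 m
net slip = dip-slip / sin(rake) = 39.38 / sin(44.3°) = 56.38 m
rate = 56.38 m / 605 ka = 0.0000932 m/yr = 0.00932 cm/yr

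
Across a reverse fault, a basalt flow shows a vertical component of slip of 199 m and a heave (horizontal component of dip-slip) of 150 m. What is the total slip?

249 m

net slip = √(throw² + heave²) = √(199² + 150²) = 249 m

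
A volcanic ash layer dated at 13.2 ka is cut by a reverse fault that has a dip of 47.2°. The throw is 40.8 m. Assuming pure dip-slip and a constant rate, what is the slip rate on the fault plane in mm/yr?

dip-slip = throw / sin(dip) = 40.8 m / sin(47.2°) = 55.61 m
rate = 55.61 m / 13.2 ka = 0.00421 m/yr = 4.21 mm/yr

4.21 mm/yr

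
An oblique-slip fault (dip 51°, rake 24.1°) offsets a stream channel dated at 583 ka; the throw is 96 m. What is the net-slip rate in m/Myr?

dip-slip = throw / sin(dip) = 96 / sin(51°) = 123.5 m
net slip = dip-slip / sin(rake) = 123.5 / sin(24.1°) = 302.5 m
rate = 302.5 m / 583 ka = 0.000519 m/yr = 519 m/Myr

519 m/Myr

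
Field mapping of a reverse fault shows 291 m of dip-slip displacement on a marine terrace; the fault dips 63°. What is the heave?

132 m

heave = dip-slip × cos(dip) = 291 m × cos(63°) = 132 m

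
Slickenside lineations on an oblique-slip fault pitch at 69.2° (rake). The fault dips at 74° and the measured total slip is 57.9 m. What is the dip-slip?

54.1 m

dip-slip = net slip × sin(rake) = 57.9 m × sin(69.2°) = 54.1 m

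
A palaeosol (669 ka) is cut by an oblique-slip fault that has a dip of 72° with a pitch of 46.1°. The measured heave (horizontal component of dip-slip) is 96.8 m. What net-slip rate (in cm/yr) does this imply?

dip-slip = heave / cos(dip) = 96.8 / cos(72°) = 313.3 m
net slip = dip-slip / sin(rake) = 313.3 / sin(46.1°) = 434.7 m
rate = 434.7 m / 669 ka = 0.000650 m/yr = 0.0650 cm/yr

0.0650 cm/yr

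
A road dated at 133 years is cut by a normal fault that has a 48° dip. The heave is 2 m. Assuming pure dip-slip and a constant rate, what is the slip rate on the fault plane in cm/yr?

dip-slip = heave / cos(dip) = 2 m / cos(48°) = 2.989 m
rate = 2.989 m / 133 years = 0.0225 m/yr = 2.25 cm/yr

2.25 cm/yr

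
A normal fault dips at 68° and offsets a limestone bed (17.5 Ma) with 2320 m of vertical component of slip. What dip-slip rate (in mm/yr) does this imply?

dip-slip = throw / sin(dip) = 2320 m / sin(68°) = 2502 m
rate = 2502 m / 17.5 Ma = 0.000143 m/yr = 0.143 mm/yr

0.143 mm/yr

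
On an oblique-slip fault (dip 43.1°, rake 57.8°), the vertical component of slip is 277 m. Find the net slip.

479 m

dip-slip = throw / sin(dip) = 277 / sin(43.1°) = 405.4 m
net slip = dip-slip / sin(rake) = 405.4 / sin(57.8°) = 479 m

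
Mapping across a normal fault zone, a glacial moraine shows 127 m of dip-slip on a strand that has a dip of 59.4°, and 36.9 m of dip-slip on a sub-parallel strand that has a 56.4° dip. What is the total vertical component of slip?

throw_A = 127 × sin(59.4°) = 109.3 m
throw_B = 36.9 × sin(56.4°) = 30.73 m
total = 109.3 + 30.73 = 140 m

140 m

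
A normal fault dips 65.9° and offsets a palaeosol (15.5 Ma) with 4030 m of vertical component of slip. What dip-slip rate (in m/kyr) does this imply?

0.285 m/kyr

dip-slip = throw / sin(dip) = 4030 m / sin(65.9°) = 4415 m
rate = 4415 m / 15.5 Ma = 0.000285 m/yr = 0.285 m/kyr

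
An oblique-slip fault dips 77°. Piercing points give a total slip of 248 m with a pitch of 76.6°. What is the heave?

dip-slip = net slip × sin(rake) = 248 m × sin(76.6°) = 241.2 m
heave = dip-slip × cos(dip) = 241.2 × cos(77°) = 54.3 m

54.3 m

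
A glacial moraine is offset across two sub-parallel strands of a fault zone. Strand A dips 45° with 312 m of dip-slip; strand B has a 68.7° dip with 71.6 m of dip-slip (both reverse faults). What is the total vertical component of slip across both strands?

throw_A = 312 × sin(45°) = 220.6 m
throw_B = 71.6 × sin(68.7°) = 66.71 m
total = 220.6 + 66.71 = 287 m

287 m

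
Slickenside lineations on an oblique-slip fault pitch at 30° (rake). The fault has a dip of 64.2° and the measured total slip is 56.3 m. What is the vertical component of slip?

25.3 m

dip-slip = net slip × sin(rake) = 56.3 m × sin(30°) = 28.15 m
throw = dip-slip × sin(dip) = 28.15 × sin(64.2°) = 25.3 m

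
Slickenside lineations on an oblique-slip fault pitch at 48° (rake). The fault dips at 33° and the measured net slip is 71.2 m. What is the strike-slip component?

47.6 m

strike-slip = net slip × cos(rake) = 71.2 m × cos(48°) = 47.6 m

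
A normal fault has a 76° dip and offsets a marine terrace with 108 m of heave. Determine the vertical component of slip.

throw = heave × tan(dip) = 108 × tan(76°) = 433 m

433 m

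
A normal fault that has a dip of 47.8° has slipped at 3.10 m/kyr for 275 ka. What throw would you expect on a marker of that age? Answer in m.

dip-slip = rate × time = 3.10 m/kyr × 275 ka = 852.5 m
throw = dip-slip × sin(dip) = 852.5 × sin(47.8°) = 632 m

632 m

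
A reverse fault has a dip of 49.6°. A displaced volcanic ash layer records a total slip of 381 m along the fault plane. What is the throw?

throw = dip-slip × sin(dip) = 381 m × sin(49.6°) = 290 m

290 m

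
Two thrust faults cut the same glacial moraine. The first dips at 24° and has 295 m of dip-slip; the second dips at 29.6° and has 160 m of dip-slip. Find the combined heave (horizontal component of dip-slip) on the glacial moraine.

409 m

heave_A = 295 × cos(24°) = 269.5 m
heave_B = 160 × cos(29.6°) = 139.1 m
total = 269.5 + 139.1 = 409 m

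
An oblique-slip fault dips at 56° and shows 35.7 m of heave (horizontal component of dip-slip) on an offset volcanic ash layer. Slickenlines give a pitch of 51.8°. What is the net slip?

81.2 m

dip-slip = heave / cos(dip) = 35.7 / cos(56°) = 63.84 m
net slip = dip-slip / sin(rake) = 63.84 / sin(51.8°) = 81.2 m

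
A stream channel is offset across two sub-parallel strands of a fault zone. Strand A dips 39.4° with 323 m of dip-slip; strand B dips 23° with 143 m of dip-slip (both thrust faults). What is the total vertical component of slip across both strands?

throw_A = 323 × sin(39.4°) = 205 m
throw_B = 143 × sin(23°) = 55.87 m
total = 205 + 55.87 = 261 m

261 m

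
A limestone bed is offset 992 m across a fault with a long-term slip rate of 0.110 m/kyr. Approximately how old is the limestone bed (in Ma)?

age = offset / rate = 992 m / (0.110 m/kyr) = 9.02e+06 yr = 9.02 Ma

9.02 Ma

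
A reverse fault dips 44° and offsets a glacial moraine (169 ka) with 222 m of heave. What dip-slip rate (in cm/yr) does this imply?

dip-slip = heave / cos(dip) = 222 m / cos(44°) = 308.6 m
rate = 308.6 m / 169 ka = 0.00183 m/yr = 0.183 cm/yr

0.183 cm/yr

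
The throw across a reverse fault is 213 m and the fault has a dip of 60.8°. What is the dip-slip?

dip-slip = throw / sin(dip) = 213 / sin(60.8°) = 244 m

244 m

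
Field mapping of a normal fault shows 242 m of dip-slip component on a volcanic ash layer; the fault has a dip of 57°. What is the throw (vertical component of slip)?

203 m

throw = dip-slip × sin(dip) = 242 m × sin(57°) = 203 m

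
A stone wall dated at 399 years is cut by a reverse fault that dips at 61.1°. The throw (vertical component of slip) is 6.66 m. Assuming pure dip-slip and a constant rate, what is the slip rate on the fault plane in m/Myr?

dip-slip = throw / sin(dip) = 6.66 m / sin(61.1°) = 7.607 m
rate = 7.607 m / 399 years = 0.0191 m/yr = 19100 m/Myr

19100 m/Myr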